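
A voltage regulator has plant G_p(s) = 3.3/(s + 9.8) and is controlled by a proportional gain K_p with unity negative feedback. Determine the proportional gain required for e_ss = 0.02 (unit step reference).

For a type-0 loop with proportional control, e_ss = 1/(1 + K_p·G_p(0)).
G_p(0) = 0.3367. Require 1/(1 + K_p·0.3367) = 0.02, so 1 + 0.3367·K_p = 50.
K_p = (50 − 1)/0.3367 = 146.

K_p = 146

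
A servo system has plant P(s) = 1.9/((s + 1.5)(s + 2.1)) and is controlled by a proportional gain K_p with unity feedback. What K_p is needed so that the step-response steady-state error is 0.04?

K_p = 39.8

The loop is type 0, so e_ss(step) = 1/(1 + K_pos) with K_pos = K_p·P(0).
P(0) = 0.6032. Require 1/(1 + K_p·0.6032) = 0.04, so 1 + 0.6032·K_p = 25.
K_p = (25 − 1)/0.6032 = 39.8.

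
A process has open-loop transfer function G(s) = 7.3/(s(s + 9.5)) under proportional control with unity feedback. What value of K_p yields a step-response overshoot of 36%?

K_p = 32.3

From %OS = 100·exp(−πζ/√(1−ζ²)) = 36%, ζ = −ln(0.36)/√(π²+ln²(0.36)) = 0.3093.
Characteristic equation s² + 9.5s + 7.3K_p = 0 gives ζ = 9.5/(2√(7.3K_p)).
Setting ζ = 0.3093: √(7.3K_p) = 9.5/(2·0.3093) = 15.36, so K_p = 235.9/7.3 = 32.3.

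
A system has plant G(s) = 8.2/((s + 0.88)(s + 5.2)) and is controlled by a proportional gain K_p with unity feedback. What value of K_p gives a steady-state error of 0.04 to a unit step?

K_p = 13.4

For a type-0 loop with proportional control, e_ss = 1/(1 + K_p·G(0)).
G(0) = 1.792. Require 1/(1 + K_p·1.792) = 0.04, so 1 + 1.792·K_p = 25.
K_p = (25 − 1)/1.792 = 13.4.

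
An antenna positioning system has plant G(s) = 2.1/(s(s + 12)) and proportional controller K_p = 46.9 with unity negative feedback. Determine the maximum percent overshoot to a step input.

The closed-loop denominator s² + 12s + 98.49 gives ω_n = √98.49 = 9.924 and ζ = 12/(2ω_n) = 0.6046.
%OS = 100·exp(−πζ/√(1−ζ²)) = 100·exp(−π·0.6046/√0.6345) = 9.21%.

9.21%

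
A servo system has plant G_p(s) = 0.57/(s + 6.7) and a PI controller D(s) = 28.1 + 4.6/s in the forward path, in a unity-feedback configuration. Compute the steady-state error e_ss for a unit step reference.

The open loop D(s)G_p(s) has a pole at the origin (type 1), so the static position error constant is infinite and e_ss = 1/(1+∞) = 0.

0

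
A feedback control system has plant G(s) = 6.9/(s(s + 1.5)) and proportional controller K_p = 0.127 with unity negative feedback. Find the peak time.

Closed-loop characteristic equation: s² + 1.5s + 0.8763 = 0, so ω_n = 0.9361 rad/s and ζ = 1.5/(2·0.9361) = 0.8012.
Damped frequency ω_d = ω_n√(1−ζ²) = 0.5602 rad/s, so peak time T_p = π/ω_d = 5.61 s.

T_p = 5.61 s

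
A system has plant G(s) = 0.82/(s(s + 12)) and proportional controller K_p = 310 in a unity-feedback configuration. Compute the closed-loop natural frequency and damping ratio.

With unity feedback the closed-loop characteristic equation is s² + 12s + 310·0.82 = s² + 12s + 254.2 = 0.
So ω_n² = 254.2 ⇒ ω_n = 15.94 rad/s, and ζ = 12/(2ω_n) = 0.376.

ω_n = 15.9 rad/s, ζ = 0.376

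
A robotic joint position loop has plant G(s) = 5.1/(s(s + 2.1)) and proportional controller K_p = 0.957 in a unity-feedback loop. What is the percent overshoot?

The closed-loop denominator s² + 2.1s + 4.881 gives ω_n = √4.881 = 2.209 and ζ = 2.1/(2ω_n) = 0.4753.
%OS = 100·exp(−πζ/√(1−ζ²)) = 100·exp(−π·0.4753/√0.7741) = 18.3%.

18.3%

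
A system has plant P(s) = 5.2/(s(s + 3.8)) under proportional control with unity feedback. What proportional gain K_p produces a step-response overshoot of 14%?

From %OS = 100·exp(−πζ/√(1−ζ²)) = 14%, ζ = −ln(0.14)/√(π²+ln²(0.14)) = 0.5305.
Characteristic equation s² + 3.8s + 5.2K_p = 0 gives ζ = 3.8/(2√(5.2K_p)).
Setting ζ = 0.5305: √(5.2K_p) = 3.8/(2·0.5305) = 3.581, so K_p = 12.83/5.2 = 2.47.

K_p = 2.47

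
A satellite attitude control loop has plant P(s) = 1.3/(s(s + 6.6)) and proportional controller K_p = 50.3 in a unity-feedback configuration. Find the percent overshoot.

From 1 + K_pP(s) = 0: s² + 6.6s + 65.39 = 0 ⇒ ω_n = 8.086, ζ = 0.4081.
%OS = 100·exp(−πζ/√(1−ζ²)) = 100·exp(−π·0.4081/√0.8335) = 24.6%.

24.6%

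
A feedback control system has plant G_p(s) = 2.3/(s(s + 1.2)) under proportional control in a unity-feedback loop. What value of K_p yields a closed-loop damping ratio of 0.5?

Closed-loop characteristic equation: s² + 1.2s + K_p·2.3 = 0.
So ω_n = √(2.3K_p) and 2ζω_n = 1.2, giving ζ = 1.2/(2√(2.3K_p)).
Setting ζ = 0.5: √(2.3K_p) = 1.2/(2·0.5) = 1.2, so K_p = 1.44/2.3 = 0.626.

K_p = 0.626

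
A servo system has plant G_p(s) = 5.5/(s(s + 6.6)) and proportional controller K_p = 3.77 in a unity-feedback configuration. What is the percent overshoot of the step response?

The closed-loop denominator s² + 6.6s + 20.73 gives ω_n = √20.73 = 4.554 and ζ = 6.6/(2ω_n) = 0.7247.
%OS = 100·exp(−πζ/√(1−ζ²)) = 100·exp(−π·0.7247/√0.4748) = 3.67%.

3.67%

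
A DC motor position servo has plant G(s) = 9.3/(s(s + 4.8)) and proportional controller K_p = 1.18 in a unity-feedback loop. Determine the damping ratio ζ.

ζ = 0.724

1 + K_p·G(s) = 0 gives s² + 4.8s + 10.97 = 0.
So ω_n² = 10.97 ⇒ ω_n = 3.313 rad/s, and ζ = 4.8/(2ω_n) = 0.724.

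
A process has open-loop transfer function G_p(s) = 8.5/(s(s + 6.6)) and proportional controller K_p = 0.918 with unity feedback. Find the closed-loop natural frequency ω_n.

With unity feedback the closed-loop characteristic equation is s² + 6.6s + 0.918·8.5 = s² + 6.6s + 7.803 = 0.
Matching s² + 2ζω_n s + ω_n²: ω_n = √7.803 = 2.793 rad/s and 2ζω_n = 6.6, so ζ = 6.6/(2·2.793) = 1.18.

ω_n = 2.79 rad/s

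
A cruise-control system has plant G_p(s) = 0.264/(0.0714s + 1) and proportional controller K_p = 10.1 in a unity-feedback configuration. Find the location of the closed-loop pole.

Closed loop: T(s) = K_p·G_p/(1+K_p·G_p) = 2.666/(0.0714s + 1 + 2.666), with pole at s = −(1 + 2.666)/0.0714 = −51.35.

s = -51.35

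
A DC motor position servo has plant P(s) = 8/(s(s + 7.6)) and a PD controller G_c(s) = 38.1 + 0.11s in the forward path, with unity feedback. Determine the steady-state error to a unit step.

0

The open loop G_c(s)P(s) has a pole at the origin (type 1), so the static position error constant is infinite and e_ss = 1/(1+∞) = 0.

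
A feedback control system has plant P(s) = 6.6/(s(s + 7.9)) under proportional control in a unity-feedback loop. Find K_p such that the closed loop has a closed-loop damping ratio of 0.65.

Closed-loop characteristic equation: s² + 7.9s + K_p·6.6 = 0.
So ω_n = √(6.6K_p) and 2ζω_n = 7.9, giving ζ = 7.9/(2√(6.6K_p)).
Setting ζ = 0.65: √(6.6K_p) = 7.9/(2·0.65) = 6.077, so K_p = 36.93/6.6 = 5.6.

K_p = 5.6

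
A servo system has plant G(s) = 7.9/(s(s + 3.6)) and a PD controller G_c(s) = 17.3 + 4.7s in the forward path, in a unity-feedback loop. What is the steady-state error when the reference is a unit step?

The open loop G_c(s)G(s) has a pole at the origin (type 1), so the static position error constant is infinite and e_ss = 1/(1+∞) = 0.

0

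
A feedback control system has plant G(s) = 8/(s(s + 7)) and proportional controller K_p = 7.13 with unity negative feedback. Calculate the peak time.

From 1 + K_pG(s) = 0: s² + 7s + 57.04 = 0 ⇒ ω_n = 7.552, ζ = 0.4634.
Damped frequency ω_d = ω_n√(1−ζ²) = 6.693 rad/s, so peak time T_p = π/ω_d = 0.469 s.

T_p = 0.469 s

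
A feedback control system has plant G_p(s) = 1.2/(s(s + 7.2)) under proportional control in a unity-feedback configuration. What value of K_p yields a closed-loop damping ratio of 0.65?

K_p = 25.6

Closed-loop characteristic equation: s² + 7.2s + K_p·1.2 = 0.
So ω_n = √(1.2K_p) and 2ζω_n = 7.2, giving ζ = 7.2/(2√(1.2K_p)).
Setting ζ = 0.65: √(1.2K_p) = 7.2/(2·0.65) = 5.538, so K_p = 30.67/1.2 = 25.6.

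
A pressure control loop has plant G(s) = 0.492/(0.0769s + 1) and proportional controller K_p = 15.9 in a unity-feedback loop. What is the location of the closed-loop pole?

s = -114.7

Closed loop: T(s) = K_p·G/(1+K_p·G) = 7.823/(0.0769s + 1 + 7.823), with pole at s = −(1 + 7.823)/0.0769 = −114.7.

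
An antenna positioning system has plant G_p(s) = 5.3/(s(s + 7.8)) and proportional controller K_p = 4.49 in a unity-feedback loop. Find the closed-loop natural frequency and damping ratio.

ω_n = 4.88 rad/s, ζ = 0.799

1 + K_p·G_p(s) = 0 gives s² + 7.8s + 23.8 = 0.
So ω_n² = 23.8 ⇒ ω_n = 4.878 rad/s, and ζ = 7.8/(2ω_n) = 0.799.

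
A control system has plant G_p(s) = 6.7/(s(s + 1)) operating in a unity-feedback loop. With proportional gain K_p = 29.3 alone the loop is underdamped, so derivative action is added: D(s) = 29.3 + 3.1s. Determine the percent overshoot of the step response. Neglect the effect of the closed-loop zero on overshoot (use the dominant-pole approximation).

2.07%

Forward path: (29.3 + 3.1s)·6.7/(s(s+1)). The closed-loop characteristic equation is s² + (1 + 6.7·3.1)s + 6.7·29.3 = 0.
That is s² + 21.77s + 196.3 = 0, so ω_n = 14.01 rad/s and ζ = 21.77/(2·14.01) = 0.7769.
%OS = 100·exp(−πζ/√(1−ζ²)) = 2.07%.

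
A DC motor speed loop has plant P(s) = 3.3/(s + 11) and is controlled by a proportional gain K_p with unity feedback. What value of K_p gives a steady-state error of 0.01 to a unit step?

K_p = 330

The loop is type 0, so e_ss(step) = 1/(1 + K_pos) with K_pos = K_p·P(0).
P(0) = 0.3. Require 1/(1 + K_p·0.3) = 0.01, so 1 + 0.3·K_p = 100.
K_p = (100 − 1)/0.3 = 330.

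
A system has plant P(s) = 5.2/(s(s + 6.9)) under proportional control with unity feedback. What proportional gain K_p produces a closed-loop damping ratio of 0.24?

K_p = 39.7

Closed-loop characteristic equation: s² + 6.9s + K_p·5.2 = 0.
So ω_n = √(5.2K_p) and 2ζω_n = 6.9, giving ζ = 6.9/(2√(5.2K_p)).
Setting ζ = 0.24: √(5.2K_p) = 6.9/(2·0.24) = 14.38, so K_p = 206.6/5.2 = 39.7.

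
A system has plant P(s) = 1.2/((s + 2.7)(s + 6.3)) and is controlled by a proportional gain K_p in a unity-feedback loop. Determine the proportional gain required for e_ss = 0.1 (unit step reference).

The loop is type 0, so e_ss(step) = 1/(1 + K_pos) with K_pos = K_p·P(0).
P(0) = 0.07055. Require 1/(1 + K_p·0.07055) = 0.1, so 1 + 0.07055·K_p = 10.
K_p = (10 − 1)/0.07055 = 128.

K_p = 128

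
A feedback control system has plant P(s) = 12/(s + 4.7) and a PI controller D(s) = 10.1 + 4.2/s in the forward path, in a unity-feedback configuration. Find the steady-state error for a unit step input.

The open loop D(s)P(s) has a pole at the origin (type 1), so the static position error constant is infinite and e_ss = 1/(1+∞) = 0.

0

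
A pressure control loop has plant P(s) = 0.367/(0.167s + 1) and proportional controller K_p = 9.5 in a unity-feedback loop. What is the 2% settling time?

Closed loop: T(s) = K_p·P/(1+K_p·P) = 3.486/(0.167s + 1 + 3.486), with pole at s = −(1 + 3.486)/0.167 = −26.87.
τ = 1/26.87 = 0.03722 s, so 2% settling time ≈ 4τ = 0.149 s.

T_s ≈ 0.149 s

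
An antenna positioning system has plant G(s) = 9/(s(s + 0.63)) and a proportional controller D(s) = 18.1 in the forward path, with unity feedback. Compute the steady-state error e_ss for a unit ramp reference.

0.00387

The loop has one pole at the origin (type 1). Velocity error constant K_v = lim_{s→0} s·D(s)G(s) = 18.1·9/0.63 = 258.6.
Steady-state error to a unit ramp: e_ss = 1/K_v = 0.00387.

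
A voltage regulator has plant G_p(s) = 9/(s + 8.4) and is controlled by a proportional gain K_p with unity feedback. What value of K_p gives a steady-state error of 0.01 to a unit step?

K_p = 92.4

The loop is type 0, so e_ss(step) = 1/(1 + K_pos) with K_pos = K_p·G_p(0).
G_p(0) = 1.071. Require 1/(1 + K_p·1.071) = 0.01, so 1 + 1.071·K_p = 100.
K_p = (100 − 1)/1.071 = 92.4.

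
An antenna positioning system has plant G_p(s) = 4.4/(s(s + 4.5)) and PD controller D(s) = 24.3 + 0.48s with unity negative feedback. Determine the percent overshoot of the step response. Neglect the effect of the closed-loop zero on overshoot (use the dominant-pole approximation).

34.6%

Forward path: (24.3 + 0.48s)·4.4/(s(s+4.5)). The closed-loop characteristic equation is s² + (4.5 + 4.4·0.48)s + 4.4·24.3 = 0.
That is s² + 6.612s + 106.9 = 0, so ω_n = 10.34 rad/s and ζ = 6.612/(2·10.34) = 0.3197.
%OS = 100·exp(−πζ/√(1−ζ²)) = 34.6%.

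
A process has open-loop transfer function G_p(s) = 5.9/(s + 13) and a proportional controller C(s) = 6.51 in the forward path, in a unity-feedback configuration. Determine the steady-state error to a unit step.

The loop is type 0. Static position error constant K_pos = C(0)·G_p(0) = 6.51·0.4538 = 2.955.
Steady-state error to a unit step: e_ss = 1/(1+K_pos) = 1/3.955 = 0.253.

0.253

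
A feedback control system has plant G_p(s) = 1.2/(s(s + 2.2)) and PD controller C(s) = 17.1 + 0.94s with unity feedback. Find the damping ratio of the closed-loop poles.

Forward path: (17.1 + 0.94s)·1.2/(s(s+2.2)). The closed-loop characteristic equation is s² + (2.2 + 1.2·0.94)s + 1.2·17.1 = 0.
That is s² + 3.328s + 20.52 = 0, so ω_n = 4.53 rad/s and ζ = 3.328/(2·4.53) = 0.3673.

ζ = 0.367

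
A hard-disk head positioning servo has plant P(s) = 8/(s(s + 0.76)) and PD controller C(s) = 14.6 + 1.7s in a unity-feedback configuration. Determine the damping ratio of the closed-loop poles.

Forward path: (14.6 + 1.7s)·8/(s(s+0.76)). The closed-loop characteristic equation is s² + (0.76 + 8·1.7)s + 8·14.6 = 0.
That is s² + 14.36s + 116.8 = 0, so ω_n = 10.81 rad/s and ζ = 14.36/(2·10.81) = 0.6644.

ζ = 0.664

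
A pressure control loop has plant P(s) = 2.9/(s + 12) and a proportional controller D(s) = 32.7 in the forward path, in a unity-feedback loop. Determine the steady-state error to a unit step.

The loop is type 0. Static position error constant K_pos = D(0)·P(0) = 32.7·0.2417 = 7.903.
Steady-state error to a unit step: e_ss = 1/(1+K_pos) = 1/8.902 = 0.112.

0.112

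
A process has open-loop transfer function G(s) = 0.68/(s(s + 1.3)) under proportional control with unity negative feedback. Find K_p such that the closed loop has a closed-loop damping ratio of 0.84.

Closed-loop characteristic equation: s² + 1.3s + K_p·0.68 = 0.
So ω_n = √(0.68K_p) and 2ζω_n = 1.3, giving ζ = 1.3/(2√(0.68K_p)).
Setting ζ = 0.84: √(0.68K_p) = 1.3/(2·0.84) = 0.7738, so K_p = 0.5988/0.68 = 0.881.

K_p = 0.881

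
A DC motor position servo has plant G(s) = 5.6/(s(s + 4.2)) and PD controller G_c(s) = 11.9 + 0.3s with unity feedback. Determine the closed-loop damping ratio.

ζ = 0.36

Forward path: (11.9 + 0.3s)·5.6/(s(s+4.2)). The closed-loop characteristic equation is s² + (4.2 + 5.6·0.3)s + 5.6·11.9 = 0.
That is s² + 5.88s + 66.64 = 0, so ω_n = 8.163 rad/s and ζ = 5.88/(2·8.163) = 0.3601.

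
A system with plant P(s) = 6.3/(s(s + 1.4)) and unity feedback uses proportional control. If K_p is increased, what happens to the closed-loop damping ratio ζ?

ζ = 1.4/(2√(6.3K_p)); increasing K_p raises the denominator, so ζ falls.

decrease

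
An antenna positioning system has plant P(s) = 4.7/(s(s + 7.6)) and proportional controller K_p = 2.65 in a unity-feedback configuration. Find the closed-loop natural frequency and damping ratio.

ω_n = 3.53 rad/s, ζ = 1.08

1 + K_p·P(s) = 0 gives s² + 7.6s + 12.46 = 0.
Matching s² + 2ζω_n s + ω_n²: ω_n = √12.46 = 3.529 rad/s and 2ζω_n = 7.6, so ζ = 7.6/(2·3.529) = 1.08.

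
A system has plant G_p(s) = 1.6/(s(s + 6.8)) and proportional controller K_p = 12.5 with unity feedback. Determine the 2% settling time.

From 1 + K_pG_p(s) = 0: s² + 6.8s + 20 = 0 ⇒ ω_n = 4.472, ζ = 0.7603.
2% settling time T_s ≈ 4/(ζω_n) = 4/3.4 = 1.18 s.

T_s ≈ 1.18 s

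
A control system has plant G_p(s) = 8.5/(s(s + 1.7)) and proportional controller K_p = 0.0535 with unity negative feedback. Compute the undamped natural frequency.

The closed-loop denominator is s(s+1.7) + 0.0535·8.5 = s² + 1.7s + 0.4547.
Matching s² + 2ζω_n s + ω_n²: ω_n = √0.4547 = 0.6744 rad/s and 2ζω_n = 1.7, so ζ = 1.7/(2·0.6744) = 1.26.

ω_n = 0.674 rad/s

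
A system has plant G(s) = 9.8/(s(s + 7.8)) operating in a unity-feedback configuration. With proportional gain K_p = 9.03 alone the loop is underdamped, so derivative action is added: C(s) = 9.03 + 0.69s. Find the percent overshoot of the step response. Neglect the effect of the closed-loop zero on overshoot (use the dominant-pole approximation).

Forward path: (9.03 + 0.69s)·9.8/(s(s+7.8)). The closed-loop characteristic equation is s² + (7.8 + 9.8·0.69)s + 9.8·9.03 = 0.
That is s² + 14.56s + 88.49 = 0, so ω_n = 9.407 rad/s and ζ = 14.56/(2·9.407) = 0.774.
%OS = 100·exp(−πζ/√(1−ζ²)) = 2.15%.

2.15%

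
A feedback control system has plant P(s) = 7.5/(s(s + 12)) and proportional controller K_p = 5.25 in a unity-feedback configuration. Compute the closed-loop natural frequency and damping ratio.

With unity feedback the closed-loop characteristic equation is s² + 12s + 5.25·7.5 = s² + 12s + 39.38 = 0.
Matching s² + 2ζω_n s + ω_n²: ω_n = √39.38 = 6.275 rad/s and 2ζω_n = 12, so ζ = 12/(2·6.275) = 0.956.

ω_n = 6.27 rad/s, ζ = 0.956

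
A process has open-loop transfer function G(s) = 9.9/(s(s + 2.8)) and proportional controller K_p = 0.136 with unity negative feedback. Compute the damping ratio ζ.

The closed-loop denominator is s(s+2.8) + 0.136·9.9 = s² + 2.8s + 1.346.
So ω_n² = 1.346 ⇒ ω_n = 1.16 rad/s, and ζ = 2.8/(2ω_n) = 1.21.

ζ = 1.21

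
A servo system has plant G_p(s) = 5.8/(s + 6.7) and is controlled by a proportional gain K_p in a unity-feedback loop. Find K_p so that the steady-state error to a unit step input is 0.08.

Steady-state error for a unit step on this type-0 loop is 1/(1 + K_p·G_p(0)).
G_p(0) = 0.8657. Require 1/(1 + K_p·0.8657) = 0.08, so 1 + 0.8657·K_p = 12.5.
K_p = (12.5 − 1)/0.8657 = 13.3.

K_p = 13.3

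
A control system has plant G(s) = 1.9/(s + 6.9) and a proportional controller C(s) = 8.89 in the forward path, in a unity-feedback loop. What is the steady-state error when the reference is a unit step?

0.29

The loop is type 0. Static position error constant K_pos = C(0)·G(0) = 8.89·0.2754 = 2.448.
Steady-state error to a unit step: e_ss = 1/(1+K_pos) = 1/3.448 = 0.29.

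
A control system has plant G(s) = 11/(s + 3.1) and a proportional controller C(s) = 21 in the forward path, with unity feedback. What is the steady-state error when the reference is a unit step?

The loop is type 0. Static position error constant K_pos = C(0)·G(0) = 21·3.548 = 74.52.
Steady-state error to a unit step: e_ss = 1/(1+K_pos) = 1/75.52 = 0.0132.

0.0132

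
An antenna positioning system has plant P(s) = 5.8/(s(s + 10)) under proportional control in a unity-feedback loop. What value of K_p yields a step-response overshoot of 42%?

K_p = 60.8

From %OS = 100·exp(−πζ/√(1−ζ²)) = 42%, ζ = −ln(0.42)/√(π²+ln²(0.42)) = 0.2662.
Characteristic equation s² + 10s + 5.8K_p = 0 gives ζ = 10/(2√(5.8K_p)).
Setting ζ = 0.2662: √(5.8K_p) = 10/(2·0.2662) = 18.78, so K_p = 352.9/5.8 = 60.8.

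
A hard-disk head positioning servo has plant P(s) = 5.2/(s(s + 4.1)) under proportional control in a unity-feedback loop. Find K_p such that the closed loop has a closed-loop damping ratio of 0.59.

K_p = 2.32

Closed-loop characteristic equation: s² + 4.1s + K_p·5.2 = 0.
So ω_n = √(5.2K_p) and 2ζω_n = 4.1, giving ζ = 4.1/(2√(5.2K_p)).
Setting ζ = 0.59: √(5.2K_p) = 4.1/(2·0.59) = 3.475, so K_p = 12.07/5.2 = 2.32.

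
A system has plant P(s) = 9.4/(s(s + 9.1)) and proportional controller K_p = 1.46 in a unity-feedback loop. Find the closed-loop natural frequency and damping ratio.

ω_n = 3.7 rad/s, ζ = 1.23

With unity feedback the closed-loop characteristic equation is s² + 9.1s + 1.46·9.4 = s² + 9.1s + 13.72 = 0.
Matching s² + 2ζω_n s + ω_n²: ω_n = √13.72 = 3.705 rad/s and 2ζω_n = 9.1, so ζ = 9.1/(2·3.705) = 1.23.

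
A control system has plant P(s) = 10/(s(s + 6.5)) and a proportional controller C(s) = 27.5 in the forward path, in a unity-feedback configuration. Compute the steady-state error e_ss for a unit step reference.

0

The open loop C(s)P(s) has a pole at the origin (type 1), so the static position error constant is infinite and e_ss = 1/(1+∞) = 0.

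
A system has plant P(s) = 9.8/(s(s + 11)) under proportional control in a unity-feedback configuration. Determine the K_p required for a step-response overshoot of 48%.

From %OS = 100·exp(−πζ/√(1−ζ²)) = 48%, ζ = −ln(0.48)/√(π²+ln²(0.48)) = 0.2275.
Characteristic equation s² + 11s + 9.8K_p = 0 gives ζ = 11/(2√(9.8K_p)).
Setting ζ = 0.2275: √(9.8K_p) = 11/(2·0.2275) = 24.18, so K_p = 584.5/9.8 = 59.6.

K_p = 59.6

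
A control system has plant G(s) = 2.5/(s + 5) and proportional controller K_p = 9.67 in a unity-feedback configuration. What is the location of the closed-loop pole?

Closed-loop transfer function: T(s) = K_p·G(s)/(1 + K_p·G(s)) = 24.18/(s + 5 + 24.18) = 24.18/(s + 29.18).
The closed-loop pole is at s = −29.18.

s = -29.18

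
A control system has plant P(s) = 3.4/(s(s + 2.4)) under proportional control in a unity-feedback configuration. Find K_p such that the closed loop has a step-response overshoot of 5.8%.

K_p = 0.939

From %OS = 100·exp(−πζ/√(1−ζ²)) = 5.8%, ζ = −ln(0.058)/√(π²+ln²(0.058)) = 0.6716.
Characteristic equation s² + 2.4s + 3.4K_p = 0 gives ζ = 2.4/(2√(3.4K_p)).
Setting ζ = 0.6716: √(3.4K_p) = 2.4/(2·0.6716) = 1.787, so K_p = 3.193/3.4 = 0.939.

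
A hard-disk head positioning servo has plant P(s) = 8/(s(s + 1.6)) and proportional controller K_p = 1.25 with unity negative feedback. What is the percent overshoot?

44%

From 1 + K_pP(s) = 0: s² + 1.6s + 10 = 0 ⇒ ω_n = 3.162, ζ = 0.253.
%OS = 100·exp(−πζ/√(1−ζ²)) = 100·exp(−π·0.253/√0.936) = 44%.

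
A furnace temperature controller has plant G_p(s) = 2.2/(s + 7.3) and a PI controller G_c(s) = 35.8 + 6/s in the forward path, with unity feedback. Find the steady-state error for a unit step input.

0

The open loop G_c(s)G_p(s) has a pole at the origin (type 1), so the static position error constant is infinite and e_ss = 1/(1+∞) = 0.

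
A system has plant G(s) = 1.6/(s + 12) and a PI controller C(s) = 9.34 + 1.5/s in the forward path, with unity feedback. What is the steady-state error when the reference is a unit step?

0

The open loop C(s)G(s) has a pole at the origin (type 1), so the static position error constant is infinite and e_ss = 1/(1+∞) = 0.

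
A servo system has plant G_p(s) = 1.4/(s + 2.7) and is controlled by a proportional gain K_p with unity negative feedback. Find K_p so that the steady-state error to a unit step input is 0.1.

K_p = 17.4

The loop is type 0, so e_ss(step) = 1/(1 + K_pos) with K_pos = K_p·G_p(0).
G_p(0) = 0.5185. Require 1/(1 + K_p·0.5185) = 0.1, so 1 + 0.5185·K_p = 10.
K_p = (10 − 1)/0.5185 = 17.4.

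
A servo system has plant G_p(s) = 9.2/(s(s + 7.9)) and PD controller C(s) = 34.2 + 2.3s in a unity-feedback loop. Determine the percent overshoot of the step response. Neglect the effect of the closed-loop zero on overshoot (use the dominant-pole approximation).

1.13%

Forward path: (34.2 + 2.3s)·9.2/(s(s+7.9)). The closed-loop characteristic equation is s² + (7.9 + 9.2·2.3)s + 9.2·34.2 = 0.
That is s² + 29.06s + 314.6 = 0, so ω_n = 17.74 rad/s and ζ = 29.06/(2·17.74) = 0.8191.
%OS = 100·exp(−πζ/√(1−ζ²)) = 1.13%.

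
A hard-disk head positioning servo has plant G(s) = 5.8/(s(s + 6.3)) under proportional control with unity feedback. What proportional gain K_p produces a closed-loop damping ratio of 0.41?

K_p = 10.2

Closed-loop characteristic equation: s² + 6.3s + K_p·5.8 = 0.
So ω_n = √(5.8K_p) and 2ζω_n = 6.3, giving ζ = 6.3/(2√(5.8K_p)).
Setting ζ = 0.41: √(5.8K_p) = 6.3/(2·0.41) = 7.683, so K_p = 59.03/5.8 = 10.2.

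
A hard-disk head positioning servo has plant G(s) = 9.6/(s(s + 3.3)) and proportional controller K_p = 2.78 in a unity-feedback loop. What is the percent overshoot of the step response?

34.7%

From 1 + K_pG(s) = 0: s² + 3.3s + 26.69 = 0 ⇒ ω_n = 5.166, ζ = 0.3194.
%OS = 100·exp(−πζ/√(1−ζ²)) = 100·exp(−π·0.3194/√0.898) = 34.7%.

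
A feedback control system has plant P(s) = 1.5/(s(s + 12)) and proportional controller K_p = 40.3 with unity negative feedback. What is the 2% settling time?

The closed-loop denominator s² + 12s + 60.45 gives ω_n = √60.45 = 7.775 and ζ = 12/(2ω_n) = 0.7717.
2% settling time T_s ≈ 4/(ζω_n) = 4/6 = 0.667 s.

T_s ≈ 0.667 s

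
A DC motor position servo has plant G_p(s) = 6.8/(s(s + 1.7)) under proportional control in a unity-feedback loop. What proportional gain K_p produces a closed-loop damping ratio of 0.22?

Closed-loop characteristic equation: s² + 1.7s + K_p·6.8 = 0.
So ω_n = √(6.8K_p) and 2ζω_n = 1.7, giving ζ = 1.7/(2√(6.8K_p)).
Setting ζ = 0.22: √(6.8K_p) = 1.7/(2·0.22) = 3.864, so K_p = 14.93/6.8 = 2.2.

K_p = 2.2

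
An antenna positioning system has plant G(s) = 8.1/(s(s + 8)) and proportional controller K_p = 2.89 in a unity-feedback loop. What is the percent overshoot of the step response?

From 1 + K_pG(s) = 0: s² + 8s + 23.41 = 0 ⇒ ω_n = 4.838, ζ = 0.8267.
%OS = 100·exp(−πζ/√(1−ζ²)) = 100·exp(−π·0.8267/√0.3165) = 0.989%.

0.989%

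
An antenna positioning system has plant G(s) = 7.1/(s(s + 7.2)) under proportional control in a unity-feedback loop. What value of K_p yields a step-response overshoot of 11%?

K_p = 5.52

From %OS = 100·exp(−πζ/√(1−ζ²)) = 11%, ζ = −ln(0.11)/√(π²+ln²(0.11)) = 0.5749.
Characteristic equation s² + 7.2s + 7.1K_p = 0 gives ζ = 7.2/(2√(7.1K_p)).
Setting ζ = 0.5749: √(7.1K_p) = 7.2/(2·0.5749) = 6.262, so K_p = 39.21/7.1 = 5.52.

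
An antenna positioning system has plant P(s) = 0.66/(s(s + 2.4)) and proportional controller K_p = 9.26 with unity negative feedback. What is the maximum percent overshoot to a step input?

17.5%

The closed-loop denominator s² + 2.4s + 6.112 gives ω_n = √6.112 = 2.472 and ζ = 2.4/(2ω_n) = 0.4854.
%OS = 100·exp(−πζ/√(1−ζ²)) = 100·exp(−π·0.4854/√0.7644) = 17.5%.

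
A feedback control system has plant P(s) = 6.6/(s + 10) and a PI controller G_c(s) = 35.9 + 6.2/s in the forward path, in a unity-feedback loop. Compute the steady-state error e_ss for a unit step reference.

0

The open loop G_c(s)P(s) has a pole at the origin (type 1), so the static position error constant is infinite and e_ss = 1/(1+∞) = 0.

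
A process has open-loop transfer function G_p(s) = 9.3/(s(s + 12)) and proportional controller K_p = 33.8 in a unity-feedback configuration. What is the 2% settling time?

T_s ≈ 0.667 s

From 1 + K_pG_p(s) = 0: s² + 12s + 314.3 = 0 ⇒ ω_n = 17.73, ζ = 0.3384.
2% settling time T_s ≈ 4/(ζω_n) = 4/6 = 0.667 s.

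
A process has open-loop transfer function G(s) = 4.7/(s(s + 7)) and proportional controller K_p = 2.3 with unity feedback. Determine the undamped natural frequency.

The closed-loop denominator is s(s+7) + 2.3·4.7 = s² + 7s + 10.81.
So ω_n² = 10.81 ⇒ ω_n = 3.288 rad/s, and ζ = 7/(2ω_n) = 1.06.

ω_n = 3.29 rad/s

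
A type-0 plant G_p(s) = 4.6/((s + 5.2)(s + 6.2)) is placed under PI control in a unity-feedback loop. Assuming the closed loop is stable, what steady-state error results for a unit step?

The PI controller's integrator makes the forward path type 1, so e_ss to a step is zero.

0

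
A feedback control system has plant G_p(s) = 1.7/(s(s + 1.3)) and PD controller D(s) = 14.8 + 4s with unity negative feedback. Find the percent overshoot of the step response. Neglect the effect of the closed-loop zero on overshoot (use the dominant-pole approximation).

Forward path: (14.8 + 4s)·1.7/(s(s+1.3)). The closed-loop characteristic equation is s² + (1.3 + 1.7·4)s + 1.7·14.8 = 0.
That is s² + 8.1s + 25.16 = 0, so ω_n = 5.016 rad/s and ζ = 8.1/(2·5.016) = 0.8074.
%OS = 100·exp(−πζ/√(1−ζ²)) = 1.36%.

1.36%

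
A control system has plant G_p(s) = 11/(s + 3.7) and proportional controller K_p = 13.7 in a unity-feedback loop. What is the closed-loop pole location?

Closed-loop transfer function: T(s) = K_p·G_p(s)/(1 + K_p·G_p(s)) = 150.7/(s + 3.7 + 150.7) = 150.7/(s + 154.4).
The closed-loop pole is at s = −154.4.

s = -154.4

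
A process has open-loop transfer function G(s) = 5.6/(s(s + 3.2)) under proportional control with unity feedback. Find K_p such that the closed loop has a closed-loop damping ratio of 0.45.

K_p = 2.26

Closed-loop characteristic equation: s² + 3.2s + K_p·5.6 = 0.
So ω_n = √(5.6K_p) and 2ζω_n = 3.2, giving ζ = 3.2/(2√(5.6K_p)).
Setting ζ = 0.45: √(5.6K_p) = 3.2/(2·0.45) = 3.556, so K_p = 12.64/5.6 = 2.26.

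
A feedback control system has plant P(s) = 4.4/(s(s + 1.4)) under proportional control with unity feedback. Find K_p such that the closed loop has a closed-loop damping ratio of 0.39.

K_p = 0.732

Closed-loop characteristic equation: s² + 1.4s + K_p·4.4 = 0.
So ω_n = √(4.4K_p) and 2ζω_n = 1.4, giving ζ = 1.4/(2√(4.4K_p)).
Setting ζ = 0.39: √(4.4K_p) = 1.4/(2·0.39) = 1.795, so K_p = 3.222/4.4 = 0.732.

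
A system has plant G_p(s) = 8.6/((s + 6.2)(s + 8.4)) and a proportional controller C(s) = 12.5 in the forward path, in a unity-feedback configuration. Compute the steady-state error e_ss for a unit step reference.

0.326

The loop is type 0. Static position error constant K_pos = C(0)·G_p(0) = 12.5·0.1651 = 2.064.
Steady-state error to a unit step: e_ss = 1/(1+K_pos) = 1/3.064 = 0.326.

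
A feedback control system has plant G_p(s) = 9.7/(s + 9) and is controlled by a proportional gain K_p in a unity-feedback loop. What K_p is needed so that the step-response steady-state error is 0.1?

K_p = 8.35

Steady-state error for a unit step on this type-0 loop is 1/(1 + K_p·G_p(0)).
G_p(0) = 1.078. Require 1/(1 + K_p·1.078) = 0.1, so 1 + 1.078·K_p = 10.
K_p = (10 − 1)/1.078 = 8.35.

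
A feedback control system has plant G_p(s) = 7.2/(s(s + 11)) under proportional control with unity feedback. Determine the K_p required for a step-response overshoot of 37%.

From %OS = 100·exp(−πζ/√(1−ζ²)) = 37%, ζ = −ln(0.37)/√(π²+ln²(0.37)) = 0.3017.
Characteristic equation s² + 11s + 7.2K_p = 0 gives ζ = 11/(2√(7.2K_p)).
Setting ζ = 0.3017: √(7.2K_p) = 11/(2·0.3017) = 18.23, so K_p = 332.3/7.2 = 46.1.

K_p = 46.1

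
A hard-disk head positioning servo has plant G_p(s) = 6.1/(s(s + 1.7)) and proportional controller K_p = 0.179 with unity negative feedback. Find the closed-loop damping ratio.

1 + K_p·G_p(s) = 0 gives s² + 1.7s + 1.092 = 0.
Matching s² + 2ζω_n s + ω_n²: ω_n = √1.092 = 1.045 rad/s and 2ζω_n = 1.7, so ζ = 1.7/(2·1.045) = 0.813.

ζ = 0.813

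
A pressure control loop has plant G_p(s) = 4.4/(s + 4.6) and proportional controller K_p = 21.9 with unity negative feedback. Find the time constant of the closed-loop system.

τ = 0.0099 s

Closed-loop transfer function: T(s) = K_p·G_p(s)/(1 + K_p·G_p(s)) = 96.36/(s + 4.6 + 96.36) = 96.36/(s + 101).
Time constant τ = 1/101 = 0.0099 s.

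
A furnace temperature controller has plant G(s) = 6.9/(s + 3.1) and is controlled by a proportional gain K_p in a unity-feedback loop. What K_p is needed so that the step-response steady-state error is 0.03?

K_p = 14.5

The loop is type 0, so e_ss(step) = 1/(1 + K_pos) with K_pos = K_p·G(0).
G(0) = 2.226. Require 1/(1 + K_p·2.226) = 0.03, so 1 + 2.226·K_p = 33.33.
K_p = (33.33 − 1)/2.226 = 14.5.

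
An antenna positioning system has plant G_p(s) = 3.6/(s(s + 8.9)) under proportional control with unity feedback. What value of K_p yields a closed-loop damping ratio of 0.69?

Closed-loop characteristic equation: s² + 8.9s + K_p·3.6 = 0.
So ω_n = √(3.6K_p) and 2ζω_n = 8.9, giving ζ = 8.9/(2√(3.6K_p)).
Setting ζ = 0.69: √(3.6K_p) = 8.9/(2·0.69) = 6.449, so K_p = 41.59/3.6 = 11.6.

K_p = 11.6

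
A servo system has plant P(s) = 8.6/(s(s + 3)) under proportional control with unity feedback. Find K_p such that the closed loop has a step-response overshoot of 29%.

K_p = 1.95

From %OS = 100·exp(−πζ/√(1−ζ²)) = 29%, ζ = −ln(0.29)/√(π²+ln²(0.29)) = 0.3666.
Characteristic equation s² + 3s + 8.6K_p = 0 gives ζ = 3/(2√(8.6K_p)).
Setting ζ = 0.3666: √(8.6K_p) = 3/(2·0.3666) = 4.092, so K_p = 16.74/8.6 = 1.95.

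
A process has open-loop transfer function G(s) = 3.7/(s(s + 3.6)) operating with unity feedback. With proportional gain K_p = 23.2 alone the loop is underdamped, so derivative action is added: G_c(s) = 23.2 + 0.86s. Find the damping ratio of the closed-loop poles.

ζ = 0.366

Forward path: (23.2 + 0.86s)·3.7/(s(s+3.6)). The closed-loop characteristic equation is s² + (3.6 + 3.7·0.86)s + 3.7·23.2 = 0.
That is s² + 6.782s + 85.84 = 0, so ω_n = 9.265 rad/s and ζ = 6.782/(2·9.265) = 0.366.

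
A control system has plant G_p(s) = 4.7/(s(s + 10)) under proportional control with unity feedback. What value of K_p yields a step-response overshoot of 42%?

From %OS = 100·exp(−πζ/√(1−ζ²)) = 42%, ζ = −ln(0.42)/√(π²+ln²(0.42)) = 0.2662.
Characteristic equation s² + 10s + 4.7K_p = 0 gives ζ = 10/(2√(4.7K_p)).
Setting ζ = 0.2662: √(4.7K_p) = 10/(2·0.2662) = 18.78, so K_p = 352.9/4.7 = 75.1.

K_p = 75.1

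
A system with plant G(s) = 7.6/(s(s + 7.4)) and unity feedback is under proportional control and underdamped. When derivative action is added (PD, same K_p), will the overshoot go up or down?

The derivative term adds K·K_d to the s-coefficient of the characteristic equation, raising 2ζω_n while ω_n is unchanged; ζ increases, so overshoot decreases.

decrease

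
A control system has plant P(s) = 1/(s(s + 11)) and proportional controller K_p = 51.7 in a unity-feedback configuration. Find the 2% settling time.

T_s ≈ 0.727 s

The closed-loop denominator s² + 11s + 51.7 gives ω_n = √51.7 = 7.19 and ζ = 11/(2ω_n) = 0.7649.
2% settling time T_s ≈ 4/(ζω_n) = 4/5.5 = 0.727 s.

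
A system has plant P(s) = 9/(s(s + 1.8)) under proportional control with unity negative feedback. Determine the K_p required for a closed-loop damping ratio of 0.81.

Closed-loop characteristic equation: s² + 1.8s + K_p·9 = 0.
So ω_n = √(9K_p) and 2ζω_n = 1.8, giving ζ = 1.8/(2√(9K_p)).
Setting ζ = 0.81: √(9K_p) = 1.8/(2·0.81) = 1.111, so K_p = 1.235/9 = 0.137.

K_p = 0.137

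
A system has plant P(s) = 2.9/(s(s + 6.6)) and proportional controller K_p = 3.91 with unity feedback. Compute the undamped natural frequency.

ω_n = 3.37 rad/s

With unity feedback the closed-loop characteristic equation is s² + 6.6s + 3.91·2.9 = s² + 6.6s + 11.34 = 0.
Matching s² + 2ζω_n s + ω_n²: ω_n = √11.34 = 3.367 rad/s and 2ζω_n = 6.6, so ζ = 6.6/(2·3.367) = 0.98.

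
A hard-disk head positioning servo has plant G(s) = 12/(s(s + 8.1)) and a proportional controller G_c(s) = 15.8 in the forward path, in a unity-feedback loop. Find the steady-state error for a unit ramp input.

0.0427

The loop has one pole at the origin (type 1). Velocity error constant K_v = lim_{s→0} s·G_c(s)G(s) = 15.8·12/8.1 = 23.41.
Steady-state error to a unit ramp: e_ss = 1/K_v = 0.0427.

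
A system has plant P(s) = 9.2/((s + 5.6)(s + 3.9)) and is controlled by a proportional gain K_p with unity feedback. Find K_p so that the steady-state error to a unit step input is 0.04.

K_p = 57

Steady-state error for a unit step on this type-0 loop is 1/(1 + K_p·P(0)).
P(0) = 0.4212. Require 1/(1 + K_p·0.4212) = 0.04, so 1 + 0.4212·K_p = 25.
K_p = (25 − 1)/0.4212 = 57.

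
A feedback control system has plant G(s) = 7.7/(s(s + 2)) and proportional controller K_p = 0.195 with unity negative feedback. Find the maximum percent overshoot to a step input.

The closed-loop denominator s² + 2s + 1.502 gives ω_n = √1.502 = 1.225 and ζ = 2/(2ω_n) = 0.8161.
%OS = 100·exp(−πζ/√(1−ζ²)) = 100·exp(−π·0.8161/√0.334) = 1.18%.

1.18%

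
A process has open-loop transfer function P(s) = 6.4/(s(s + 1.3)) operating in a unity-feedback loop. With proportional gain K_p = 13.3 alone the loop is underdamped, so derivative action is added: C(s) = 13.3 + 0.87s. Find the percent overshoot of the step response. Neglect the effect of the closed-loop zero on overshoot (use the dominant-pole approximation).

28.4%

Forward path: (13.3 + 0.87s)·6.4/(s(s+1.3)). The closed-loop characteristic equation is s² + (1.3 + 6.4·0.87)s + 6.4·13.3 = 0.
That is s² + 6.868s + 85.12 = 0, so ω_n = 9.226 rad/s and ζ = 6.868/(2·9.226) = 0.3722.
%OS = 100·exp(−πζ/√(1−ζ²)) = 28.4%.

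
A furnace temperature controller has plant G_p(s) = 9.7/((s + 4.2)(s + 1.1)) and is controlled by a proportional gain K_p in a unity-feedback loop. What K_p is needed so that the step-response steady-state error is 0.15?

K_p = 2.7

The loop is type 0, so e_ss(step) = 1/(1 + K_pos) with K_pos = K_p·G_p(0).
G_p(0) = 2.1. Require 1/(1 + K_p·2.1) = 0.15, so 1 + 2.1·K_p = 6.667.
K_p = (6.667 − 1)/2.1 = 2.7.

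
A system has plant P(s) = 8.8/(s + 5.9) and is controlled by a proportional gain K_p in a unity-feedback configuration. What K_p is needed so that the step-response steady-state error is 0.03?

For a type-0 loop with proportional control, e_ss = 1/(1 + K_p·P(0)).
P(0) = 1.492. Require 1/(1 + K_p·1.492) = 0.03, so 1 + 1.492·K_p = 33.33.
K_p = (33.33 − 1)/1.492 = 21.7.

K_p = 21.7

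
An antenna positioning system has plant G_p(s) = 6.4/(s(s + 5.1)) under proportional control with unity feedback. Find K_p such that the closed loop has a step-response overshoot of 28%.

K_p = 7.2

From %OS = 100·exp(−πζ/√(1−ζ²)) = 28%, ζ = −ln(0.28)/√(π²+ln²(0.28)) = 0.3755.
Characteristic equation s² + 5.1s + 6.4K_p = 0 gives ζ = 5.1/(2√(6.4K_p)).
Setting ζ = 0.3755: √(6.4K_p) = 5.1/(2·0.3755) = 6.79, so K_p = 46.11/6.4 = 7.2.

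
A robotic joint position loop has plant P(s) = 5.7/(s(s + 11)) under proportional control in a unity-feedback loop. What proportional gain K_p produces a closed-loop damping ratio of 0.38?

Closed-loop characteristic equation: s² + 11s + K_p·5.7 = 0.
So ω_n = √(5.7K_p) and 2ζω_n = 11, giving ζ = 11/(2√(5.7K_p)).
Setting ζ = 0.38: √(5.7K_p) = 11/(2·0.38) = 14.47, so K_p = 209.5/5.7 = 36.8.

K_p = 36.8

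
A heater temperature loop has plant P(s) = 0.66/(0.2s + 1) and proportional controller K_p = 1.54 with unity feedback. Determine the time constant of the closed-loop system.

Closed loop: T(s) = K_p·P/(1+K_p·P) = 1.016/(0.2s + 1 + 1.016), with pole at s = −(1 + 1.016)/0.2 = −10.08.
Closed-loop time constant τ = 1/10.08 = 0.0992 s.

τ = 0.0992 s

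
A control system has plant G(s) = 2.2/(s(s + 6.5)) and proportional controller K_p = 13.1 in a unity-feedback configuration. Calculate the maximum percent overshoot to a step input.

9.17%

The closed-loop denominator s² + 6.5s + 28.82 gives ω_n = √28.82 = 5.368 and ζ = 6.5/(2ω_n) = 0.6054.
%OS = 100·exp(−πζ/√(1−ζ²)) = 100·exp(−π·0.6054/√0.6335) = 9.17%.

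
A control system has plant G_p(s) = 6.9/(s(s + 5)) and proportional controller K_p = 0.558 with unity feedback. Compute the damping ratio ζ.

ζ = 1.27

The closed-loop denominator is s(s+5) + 0.558·6.9 = s² + 5s + 3.85.
Matching s² + 2ζω_n s + ω_n²: ω_n = √3.85 = 1.962 rad/s and 2ζω_n = 5, so ζ = 5/(2·1.962) = 1.27.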